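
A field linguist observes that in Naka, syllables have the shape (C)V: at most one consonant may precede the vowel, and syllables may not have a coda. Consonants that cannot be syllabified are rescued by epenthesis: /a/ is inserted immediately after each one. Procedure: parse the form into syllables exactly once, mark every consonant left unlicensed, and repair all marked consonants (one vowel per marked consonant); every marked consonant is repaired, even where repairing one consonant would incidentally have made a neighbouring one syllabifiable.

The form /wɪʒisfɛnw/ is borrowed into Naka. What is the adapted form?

wɪʒisafɛnawa

Under (C)V, the unsyllabifiable consonants are /s/, /n/, /w/ (no codas are permitted; onsets are limited to one consonant).
Inserting the epenthetic vowel yields /s/ → /sa/, /n/ → /na/, /w/ → /wa/.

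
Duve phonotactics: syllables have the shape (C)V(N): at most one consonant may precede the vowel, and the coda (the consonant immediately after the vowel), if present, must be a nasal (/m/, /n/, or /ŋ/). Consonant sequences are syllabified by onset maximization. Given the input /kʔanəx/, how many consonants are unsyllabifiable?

2

Syllabifying with onset maximization leaves /k/, /x/ stranded (only a nasal (/m/, /n/, or /ŋ/) is licensed in coda position; onsets are limited to one consonant).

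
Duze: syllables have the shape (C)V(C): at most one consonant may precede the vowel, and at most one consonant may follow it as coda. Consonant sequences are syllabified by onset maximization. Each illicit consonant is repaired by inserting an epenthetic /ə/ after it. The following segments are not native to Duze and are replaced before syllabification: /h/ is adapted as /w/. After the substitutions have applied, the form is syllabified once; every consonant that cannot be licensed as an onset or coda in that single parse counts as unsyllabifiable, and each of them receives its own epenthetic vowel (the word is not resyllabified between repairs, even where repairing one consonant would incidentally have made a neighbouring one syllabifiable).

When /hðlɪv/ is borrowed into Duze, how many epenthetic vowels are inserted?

2

After substitution the input is /wðlɪv/.
The unsyllabifiable consonants are /w/, /ð/; each receives one epenthetic vowel.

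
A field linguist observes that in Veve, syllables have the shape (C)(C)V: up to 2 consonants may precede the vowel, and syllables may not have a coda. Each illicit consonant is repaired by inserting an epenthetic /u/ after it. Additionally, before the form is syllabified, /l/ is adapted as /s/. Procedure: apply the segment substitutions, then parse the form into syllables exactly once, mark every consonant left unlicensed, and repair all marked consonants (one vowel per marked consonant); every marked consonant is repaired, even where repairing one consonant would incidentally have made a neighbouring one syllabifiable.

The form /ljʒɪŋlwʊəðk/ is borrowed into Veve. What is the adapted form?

sujʒɪŋuswʊəðuku

Substitution: /l/ → /s/, giving /sjʒɪŋswʊəðk/.
The consonants /s/, /ŋ/, /ð/, /k/ cannot be parsed into a legal (C)(C)V syllable (no codas are permitted; onsets may contain at most 2 consonants).
Epenthesis after each stranded consonant: /s/ → /su/, /ŋ/ → /ŋu/, /ð/ → /ðu/, /k/ → /ku/.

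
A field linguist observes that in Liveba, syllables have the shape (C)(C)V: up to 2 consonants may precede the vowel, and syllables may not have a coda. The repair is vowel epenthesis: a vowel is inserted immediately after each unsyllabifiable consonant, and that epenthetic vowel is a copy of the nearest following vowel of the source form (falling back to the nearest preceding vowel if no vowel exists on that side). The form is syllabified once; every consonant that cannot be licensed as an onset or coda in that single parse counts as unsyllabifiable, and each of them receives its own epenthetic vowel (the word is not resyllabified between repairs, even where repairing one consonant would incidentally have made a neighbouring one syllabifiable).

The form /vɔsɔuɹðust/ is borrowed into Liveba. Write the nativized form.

vɔsɔuɹðusutu

Under (C)(C)V, the unsyllabifiable consonants are /s/, /t/ (no codas are permitted; onsets may contain at most 2 consonants).
Each unlicensed consonant becomes the onset of a new syllable: /s/ → /su/, /t/ → /tu/.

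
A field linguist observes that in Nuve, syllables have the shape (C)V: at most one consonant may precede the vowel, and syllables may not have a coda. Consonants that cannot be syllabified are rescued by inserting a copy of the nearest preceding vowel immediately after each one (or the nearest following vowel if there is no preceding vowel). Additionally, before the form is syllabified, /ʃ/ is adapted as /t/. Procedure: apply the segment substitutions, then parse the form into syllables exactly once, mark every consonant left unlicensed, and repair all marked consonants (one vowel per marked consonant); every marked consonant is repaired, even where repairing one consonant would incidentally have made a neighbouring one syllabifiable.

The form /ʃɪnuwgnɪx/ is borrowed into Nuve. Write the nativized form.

tɪnuwugunɪxɪ

Substitution: /ʃ/ → /t/, giving /tɪnuwgnɪx/.
Under (C)V, the unsyllabifiable consonants are /w/, /g/, /x/ (no codas are permitted; onsets are limited to one consonant).
Inserting the epenthetic vowel yields /w/ → /wu/, /g/ → /gu/, /x/ → /xɪ/.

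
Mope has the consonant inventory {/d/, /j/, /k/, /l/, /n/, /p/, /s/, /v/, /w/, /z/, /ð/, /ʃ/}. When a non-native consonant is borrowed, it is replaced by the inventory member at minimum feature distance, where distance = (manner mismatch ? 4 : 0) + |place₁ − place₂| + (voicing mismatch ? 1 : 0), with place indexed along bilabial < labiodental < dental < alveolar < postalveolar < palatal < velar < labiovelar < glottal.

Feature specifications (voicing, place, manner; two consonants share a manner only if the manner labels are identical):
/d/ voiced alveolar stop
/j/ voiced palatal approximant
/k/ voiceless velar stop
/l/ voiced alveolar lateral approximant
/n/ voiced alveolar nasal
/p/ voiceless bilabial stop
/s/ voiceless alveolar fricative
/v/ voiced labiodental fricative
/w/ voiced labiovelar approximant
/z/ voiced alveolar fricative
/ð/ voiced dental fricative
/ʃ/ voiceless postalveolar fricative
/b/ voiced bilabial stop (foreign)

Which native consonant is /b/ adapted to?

p

/p/ is closest: same manner (stop), place distance 0 (bilabial→bilabial), voicing differs (+1); total 1. Next closest is /d/ at distance 3.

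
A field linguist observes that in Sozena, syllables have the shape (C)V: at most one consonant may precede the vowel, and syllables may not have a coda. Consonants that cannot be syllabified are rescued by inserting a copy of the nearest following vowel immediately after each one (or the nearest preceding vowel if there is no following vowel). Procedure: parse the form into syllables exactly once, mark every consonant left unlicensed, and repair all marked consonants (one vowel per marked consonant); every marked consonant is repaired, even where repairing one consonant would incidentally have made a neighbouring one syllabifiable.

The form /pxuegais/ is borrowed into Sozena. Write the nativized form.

puxuegaisi

Under (C)V, the unsyllabifiable consonants are /p/, /s/ (no codas are permitted; onsets are limited to one consonant).
Epenthesis after each stranded consonant: /p/ → /pu/, /s/ → /si/.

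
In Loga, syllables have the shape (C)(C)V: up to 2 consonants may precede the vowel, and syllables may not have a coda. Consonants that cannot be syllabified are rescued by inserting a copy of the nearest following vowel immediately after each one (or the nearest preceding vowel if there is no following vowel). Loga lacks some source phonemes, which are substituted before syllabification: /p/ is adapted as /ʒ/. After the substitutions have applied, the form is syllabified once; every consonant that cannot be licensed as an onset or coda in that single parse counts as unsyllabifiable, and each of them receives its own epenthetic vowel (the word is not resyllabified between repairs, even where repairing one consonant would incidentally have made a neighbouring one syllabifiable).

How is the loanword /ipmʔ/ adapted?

Substitution: /p/ → /ʒ/, giving /iʒmʔ/.
Under (C)(C)V, the unsyllabifiable consonants are /ʒ/, /m/, /ʔ/ (no codas are permitted; onsets may contain at most 2 consonants).
Epenthesis after each stranded consonant: /ʒ/ → /ʒi/, /m/ → /mi/, /ʔ/ → /ʔi/.

iʒimiʔi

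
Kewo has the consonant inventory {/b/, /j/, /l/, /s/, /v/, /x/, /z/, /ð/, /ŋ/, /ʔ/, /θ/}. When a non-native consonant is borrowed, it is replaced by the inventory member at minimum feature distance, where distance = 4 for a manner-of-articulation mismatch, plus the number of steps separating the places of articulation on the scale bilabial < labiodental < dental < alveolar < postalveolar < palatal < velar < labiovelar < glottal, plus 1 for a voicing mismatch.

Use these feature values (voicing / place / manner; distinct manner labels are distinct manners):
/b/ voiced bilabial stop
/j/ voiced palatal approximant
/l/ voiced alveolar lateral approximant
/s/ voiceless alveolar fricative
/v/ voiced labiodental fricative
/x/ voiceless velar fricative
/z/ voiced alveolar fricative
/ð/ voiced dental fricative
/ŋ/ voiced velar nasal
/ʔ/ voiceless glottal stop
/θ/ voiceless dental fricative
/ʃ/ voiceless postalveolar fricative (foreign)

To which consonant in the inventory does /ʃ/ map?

/s/ is closest: same manner (fricative), place distance 1 (postalveolar→alveolar), same voicing; total 1. Next closest is /x/ at distance 2.

s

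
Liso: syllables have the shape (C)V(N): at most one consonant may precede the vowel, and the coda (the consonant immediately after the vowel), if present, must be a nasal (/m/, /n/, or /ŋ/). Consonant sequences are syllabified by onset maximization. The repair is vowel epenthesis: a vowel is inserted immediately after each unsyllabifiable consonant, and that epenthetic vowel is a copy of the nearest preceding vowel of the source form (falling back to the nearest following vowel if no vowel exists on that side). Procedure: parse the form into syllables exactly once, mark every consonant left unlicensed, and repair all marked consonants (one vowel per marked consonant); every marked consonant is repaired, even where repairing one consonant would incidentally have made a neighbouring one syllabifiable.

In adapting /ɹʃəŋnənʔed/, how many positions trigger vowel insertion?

The unsyllabifiable consonants are /ɹ/, /d/; each receives one epenthetic vowel.

2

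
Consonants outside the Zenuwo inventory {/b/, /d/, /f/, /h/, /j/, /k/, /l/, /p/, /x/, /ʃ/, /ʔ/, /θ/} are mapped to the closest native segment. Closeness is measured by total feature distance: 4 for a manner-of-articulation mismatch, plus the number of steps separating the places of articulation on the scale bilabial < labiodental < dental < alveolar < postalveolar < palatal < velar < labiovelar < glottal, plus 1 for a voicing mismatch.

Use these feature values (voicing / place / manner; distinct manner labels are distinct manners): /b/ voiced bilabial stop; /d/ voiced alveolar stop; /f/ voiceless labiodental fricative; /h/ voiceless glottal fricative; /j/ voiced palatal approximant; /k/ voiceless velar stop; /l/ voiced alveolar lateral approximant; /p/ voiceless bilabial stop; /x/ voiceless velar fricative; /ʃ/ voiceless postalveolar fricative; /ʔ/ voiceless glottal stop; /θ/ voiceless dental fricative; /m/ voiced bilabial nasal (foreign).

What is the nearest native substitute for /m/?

b

/b/ is closest: manner differs (nasal→stop, +4), place distance 0 (bilabial→bilabial), same voicing; total 4. Next closest is /p/ at distance 5.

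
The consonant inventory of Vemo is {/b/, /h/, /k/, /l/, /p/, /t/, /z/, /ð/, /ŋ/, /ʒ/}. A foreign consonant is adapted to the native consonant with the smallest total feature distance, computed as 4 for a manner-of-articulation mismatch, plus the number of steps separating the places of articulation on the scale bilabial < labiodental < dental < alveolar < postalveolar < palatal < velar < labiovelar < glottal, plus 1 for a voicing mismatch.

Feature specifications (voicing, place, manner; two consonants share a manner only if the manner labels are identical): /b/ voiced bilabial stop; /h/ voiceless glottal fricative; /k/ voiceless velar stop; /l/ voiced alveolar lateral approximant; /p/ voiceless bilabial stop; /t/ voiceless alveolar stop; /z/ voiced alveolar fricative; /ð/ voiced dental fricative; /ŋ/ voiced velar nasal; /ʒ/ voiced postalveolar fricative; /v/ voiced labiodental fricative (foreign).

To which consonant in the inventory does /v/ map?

ð

/ð/ is closest: same manner (fricative), place distance 1 (labiodental→dental), same voicing; total 1. Next closest is /z/ at distance 2.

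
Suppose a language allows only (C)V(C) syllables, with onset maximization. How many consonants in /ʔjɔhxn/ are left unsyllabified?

3

Syllabifying with onset maximization leaves /ʔ/, /x/, /n/ stranded (at most one coda consonant is licensed; onsets are limited to one consonant).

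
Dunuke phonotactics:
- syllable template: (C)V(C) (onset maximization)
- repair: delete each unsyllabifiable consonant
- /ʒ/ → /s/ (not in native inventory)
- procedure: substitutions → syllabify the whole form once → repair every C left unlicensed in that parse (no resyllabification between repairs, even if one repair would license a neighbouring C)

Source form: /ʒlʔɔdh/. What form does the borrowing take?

ʔɔd

Substitution: /ʒ/ → /s/, giving /slʔɔdh/.
The consonants /s/, /l/, /h/ cannot be parsed into a legal (C)V(C) syllable (at most one coda consonant is licensed; onsets are limited to one consonant).
Each unlicensed consonant is deleted: /s/, /l/, /h/.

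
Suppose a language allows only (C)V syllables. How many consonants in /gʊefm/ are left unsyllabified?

2

Under (C)V, the unsyllabifiable consonants are /f/, /m/ (no codas are permitted; onsets are limited to one consonant).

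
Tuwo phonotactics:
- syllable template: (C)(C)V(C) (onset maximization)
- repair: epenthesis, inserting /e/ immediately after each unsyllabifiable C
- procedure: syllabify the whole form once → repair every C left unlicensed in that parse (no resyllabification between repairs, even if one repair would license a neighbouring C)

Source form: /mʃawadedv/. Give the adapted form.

The consonants /v/ cannot be parsed into a legal (C)(C)V(C) syllable (at most one coda consonant is licensed; onsets may contain at most 2 consonants).
Each unlicensed consonant becomes the onset of a new syllable: /v/ → /ve/.

mʃawadedve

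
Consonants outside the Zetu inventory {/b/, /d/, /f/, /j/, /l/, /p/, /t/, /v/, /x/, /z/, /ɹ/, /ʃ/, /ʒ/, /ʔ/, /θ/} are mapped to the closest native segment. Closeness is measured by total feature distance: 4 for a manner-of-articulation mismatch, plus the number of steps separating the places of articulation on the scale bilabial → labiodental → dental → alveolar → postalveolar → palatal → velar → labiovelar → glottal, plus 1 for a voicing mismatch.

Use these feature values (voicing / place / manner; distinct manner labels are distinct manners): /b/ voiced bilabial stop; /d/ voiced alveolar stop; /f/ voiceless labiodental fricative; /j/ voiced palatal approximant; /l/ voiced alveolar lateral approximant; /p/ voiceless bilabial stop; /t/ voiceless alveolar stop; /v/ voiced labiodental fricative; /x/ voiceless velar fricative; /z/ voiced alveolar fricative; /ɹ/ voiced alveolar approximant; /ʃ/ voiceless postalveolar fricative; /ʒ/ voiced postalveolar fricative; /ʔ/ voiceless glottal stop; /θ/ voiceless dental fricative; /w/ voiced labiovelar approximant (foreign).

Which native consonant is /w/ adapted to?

j

/j/ is closest: same manner (approximant), place distance 2 (labiovelar→palatal), same voicing; total 2. Next closest is /ɹ/ at distance 4.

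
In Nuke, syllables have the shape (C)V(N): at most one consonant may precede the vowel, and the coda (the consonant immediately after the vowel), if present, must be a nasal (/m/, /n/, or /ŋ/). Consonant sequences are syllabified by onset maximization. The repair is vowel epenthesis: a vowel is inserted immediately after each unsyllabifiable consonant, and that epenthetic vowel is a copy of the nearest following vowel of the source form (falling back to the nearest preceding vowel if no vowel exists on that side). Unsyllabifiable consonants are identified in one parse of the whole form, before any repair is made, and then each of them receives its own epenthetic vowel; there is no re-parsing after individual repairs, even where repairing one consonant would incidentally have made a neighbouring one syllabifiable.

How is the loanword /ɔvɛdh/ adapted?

ɔvɛdɛhɛ

The consonants /d/, /h/ cannot be parsed into a legal (C)V(N) syllable (only a nasal (/m/, /n/, or /ŋ/) is licensed in coda position; onsets are limited to one consonant).
Each unlicensed consonant becomes the onset of a new syllable: /d/ → /dɛ/, /h/ → /hɛ/.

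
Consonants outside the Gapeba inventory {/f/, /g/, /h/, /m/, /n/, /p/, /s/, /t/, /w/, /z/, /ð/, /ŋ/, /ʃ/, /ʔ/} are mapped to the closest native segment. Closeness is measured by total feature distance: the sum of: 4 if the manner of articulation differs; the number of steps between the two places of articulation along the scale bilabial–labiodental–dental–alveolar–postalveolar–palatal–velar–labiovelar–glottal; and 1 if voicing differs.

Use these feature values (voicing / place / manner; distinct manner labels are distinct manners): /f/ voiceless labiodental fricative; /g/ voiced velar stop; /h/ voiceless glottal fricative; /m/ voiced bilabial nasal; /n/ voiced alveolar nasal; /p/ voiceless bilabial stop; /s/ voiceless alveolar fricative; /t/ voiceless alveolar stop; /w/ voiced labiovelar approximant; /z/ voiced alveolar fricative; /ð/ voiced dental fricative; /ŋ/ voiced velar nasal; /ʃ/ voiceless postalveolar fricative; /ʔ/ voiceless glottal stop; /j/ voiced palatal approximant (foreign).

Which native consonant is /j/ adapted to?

w

/w/ is closest: same manner (approximant), place distance 2 (palatal→labiovelar), same voicing; total 2. Next closest is /g/ at distance 5.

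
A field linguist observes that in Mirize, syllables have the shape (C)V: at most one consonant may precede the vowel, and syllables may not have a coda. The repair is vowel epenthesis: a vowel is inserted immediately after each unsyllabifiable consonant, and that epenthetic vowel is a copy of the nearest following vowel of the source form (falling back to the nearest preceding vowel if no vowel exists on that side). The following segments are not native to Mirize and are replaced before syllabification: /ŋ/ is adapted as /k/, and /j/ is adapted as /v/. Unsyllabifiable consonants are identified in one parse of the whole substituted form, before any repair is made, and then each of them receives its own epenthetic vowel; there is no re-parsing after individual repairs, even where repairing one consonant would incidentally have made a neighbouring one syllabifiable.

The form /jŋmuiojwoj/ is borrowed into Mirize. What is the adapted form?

Substitution: /j/ → /v/, /ŋ/ → /k/, giving /vkmuiovwov/.
Syllabifying with onset maximization leaves /v/, /k/, /v/, /v/ stranded (no codas are permitted; onsets are limited to one consonant).
Epenthesis after each stranded consonant: /v/ → /vu/, /k/ → /ku/, /v/ → /vo/, /v/ → /vo/.

vukumuiovowovo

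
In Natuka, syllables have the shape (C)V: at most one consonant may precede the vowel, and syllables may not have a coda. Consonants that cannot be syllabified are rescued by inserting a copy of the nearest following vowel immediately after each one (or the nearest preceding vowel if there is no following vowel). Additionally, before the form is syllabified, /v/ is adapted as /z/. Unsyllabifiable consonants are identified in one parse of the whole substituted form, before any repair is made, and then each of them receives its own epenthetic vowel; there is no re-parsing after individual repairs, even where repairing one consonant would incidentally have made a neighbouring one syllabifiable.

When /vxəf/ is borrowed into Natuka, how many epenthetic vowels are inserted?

After substitution the input is /zxəf/.
The unsyllabifiable consonants are /z/, /f/; each receives one epenthetic vowel.

2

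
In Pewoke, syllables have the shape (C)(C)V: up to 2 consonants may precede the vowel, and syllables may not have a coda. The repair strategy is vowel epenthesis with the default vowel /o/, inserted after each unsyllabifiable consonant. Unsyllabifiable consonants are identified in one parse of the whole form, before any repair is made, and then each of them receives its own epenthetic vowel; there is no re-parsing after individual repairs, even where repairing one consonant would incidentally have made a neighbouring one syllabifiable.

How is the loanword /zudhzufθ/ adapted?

The consonants /d/, /f/, /θ/ cannot be parsed into a legal (C)(C)V syllable (no codas are permitted; onsets may contain at most 2 consonants).
Each unlicensed consonant becomes the onset of a new syllable: /d/ → /do/, /f/ → /fo/, /θ/ → /θo/.

zudohzufoθo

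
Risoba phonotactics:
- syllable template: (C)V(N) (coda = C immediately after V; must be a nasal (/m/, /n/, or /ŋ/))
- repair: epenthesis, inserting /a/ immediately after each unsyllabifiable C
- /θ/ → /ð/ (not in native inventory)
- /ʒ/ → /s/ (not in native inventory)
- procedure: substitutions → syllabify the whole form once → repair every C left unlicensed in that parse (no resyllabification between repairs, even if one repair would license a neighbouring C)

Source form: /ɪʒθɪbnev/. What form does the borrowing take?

Substitution: /ʒ/ → /s/, /θ/ → /ð/, giving /ɪsðɪbnev/.
Syllabifying with onset maximization leaves /s/, /b/, /v/ stranded (only a nasal (/m/, /n/, or /ŋ/) is licensed in coda position; onsets are limited to one consonant).
Each unlicensed consonant becomes the onset of a new syllable: /s/ → /sa/, /b/ → /ba/, /v/ → /va/.

ɪsaðɪbaneva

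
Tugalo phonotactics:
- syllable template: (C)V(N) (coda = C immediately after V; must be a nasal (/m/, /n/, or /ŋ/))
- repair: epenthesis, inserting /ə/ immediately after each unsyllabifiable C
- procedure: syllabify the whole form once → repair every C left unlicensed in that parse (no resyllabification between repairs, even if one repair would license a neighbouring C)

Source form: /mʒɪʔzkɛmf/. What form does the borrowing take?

Syllabifying with onset maximization leaves /m/, /ʔ/, /z/, /f/ stranded (only a nasal (/m/, /n/, or /ŋ/) is licensed in coda position; onsets are limited to one consonant).
Epenthesis after each stranded consonant: /m/ → /mə/, /ʔ/ → /ʔə/, /z/ → /zə/, /f/ → /fə/.

məʒɪʔəzəkɛmfə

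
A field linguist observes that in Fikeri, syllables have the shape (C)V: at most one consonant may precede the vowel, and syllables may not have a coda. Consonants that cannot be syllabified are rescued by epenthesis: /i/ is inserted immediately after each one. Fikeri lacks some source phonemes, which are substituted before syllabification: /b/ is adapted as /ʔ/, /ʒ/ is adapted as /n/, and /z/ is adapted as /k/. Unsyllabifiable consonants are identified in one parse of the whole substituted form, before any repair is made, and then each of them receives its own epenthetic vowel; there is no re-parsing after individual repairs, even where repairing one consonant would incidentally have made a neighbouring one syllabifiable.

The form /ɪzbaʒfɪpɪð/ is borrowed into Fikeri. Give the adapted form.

Substitution: /z/ → /k/, /b/ → /ʔ/, /ʒ/ → /n/, giving /ɪkʔanfɪpɪð/.
Syllabifying with onset maximization leaves /k/, /n/, /ð/ stranded (no codas are permitted; onsets are limited to one consonant).
Epenthesis after each stranded consonant: /k/ → /ki/, /n/ → /ni/, /ð/ → /ði/.

ɪkiʔanifɪpɪði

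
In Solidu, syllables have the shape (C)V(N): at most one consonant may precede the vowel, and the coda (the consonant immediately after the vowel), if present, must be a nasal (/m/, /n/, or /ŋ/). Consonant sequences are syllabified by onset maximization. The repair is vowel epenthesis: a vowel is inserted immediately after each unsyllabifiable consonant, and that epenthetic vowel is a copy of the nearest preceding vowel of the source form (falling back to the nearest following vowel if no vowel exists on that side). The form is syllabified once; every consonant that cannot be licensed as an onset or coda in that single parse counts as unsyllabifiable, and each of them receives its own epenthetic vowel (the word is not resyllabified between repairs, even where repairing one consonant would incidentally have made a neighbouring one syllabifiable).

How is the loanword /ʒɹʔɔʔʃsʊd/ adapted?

ʒɔɹɔʔɔʔɔʃɔsʊdʊ

Syllabifying with onset maximization leaves /ʒ/, /ɹ/, /ʔ/, /ʃ/, /d/ stranded (only a nasal (/m/, /n/, or /ŋ/) is licensed in coda position; onsets are limited to one consonant).
Inserting the epenthetic vowel yields /ʒ/ → /ʒɔ/, /ɹ/ → /ɹɔ/, /ʔ/ → /ʔɔ/, /ʃ/ → /ʃɔ/, /d/ → /dʊ/.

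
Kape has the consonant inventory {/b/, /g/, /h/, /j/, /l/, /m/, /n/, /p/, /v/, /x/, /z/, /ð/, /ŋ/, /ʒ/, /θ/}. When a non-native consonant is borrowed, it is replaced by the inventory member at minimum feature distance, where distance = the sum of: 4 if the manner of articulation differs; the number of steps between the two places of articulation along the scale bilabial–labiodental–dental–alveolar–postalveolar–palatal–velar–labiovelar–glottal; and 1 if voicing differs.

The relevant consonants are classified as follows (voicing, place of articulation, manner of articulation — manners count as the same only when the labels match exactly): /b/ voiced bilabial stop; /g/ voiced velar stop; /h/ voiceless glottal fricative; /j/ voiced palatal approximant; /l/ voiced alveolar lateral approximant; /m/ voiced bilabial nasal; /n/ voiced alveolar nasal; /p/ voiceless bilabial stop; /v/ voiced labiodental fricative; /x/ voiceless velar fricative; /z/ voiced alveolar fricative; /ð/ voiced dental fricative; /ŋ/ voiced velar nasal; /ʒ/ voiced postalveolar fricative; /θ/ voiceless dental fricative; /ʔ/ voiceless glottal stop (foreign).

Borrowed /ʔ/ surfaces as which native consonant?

g

/g/ is closest: same manner (stop), place distance 2 (glottal→velar), voicing differs (+1); total 3. Next closest is /h/ at distance 4.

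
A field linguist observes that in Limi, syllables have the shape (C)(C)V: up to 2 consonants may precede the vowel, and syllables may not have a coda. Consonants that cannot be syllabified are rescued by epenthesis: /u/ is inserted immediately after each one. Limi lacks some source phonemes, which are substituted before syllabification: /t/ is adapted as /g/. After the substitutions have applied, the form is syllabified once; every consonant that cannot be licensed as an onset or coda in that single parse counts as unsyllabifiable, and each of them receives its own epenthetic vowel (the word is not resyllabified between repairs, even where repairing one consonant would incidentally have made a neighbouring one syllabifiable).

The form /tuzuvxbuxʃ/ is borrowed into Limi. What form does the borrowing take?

guzuvuxbuxuʃu

Substitution: /t/ → /g/, giving /guzuvxbuxʃ/.
Syllabifying with onset maximization leaves /v/, /x/, /ʃ/ stranded (no codas are permitted; onsets may contain at most 2 consonants).
Each unlicensed consonant becomes the onset of a new syllable: /v/ → /vu/, /x/ → /xu/, /ʃ/ → /ʃu/.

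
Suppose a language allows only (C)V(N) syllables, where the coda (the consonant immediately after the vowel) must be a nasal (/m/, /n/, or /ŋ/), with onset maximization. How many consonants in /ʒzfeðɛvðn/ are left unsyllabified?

5

Under (C)V(N), the unsyllabifiable consonants are /ʒ/, /z/, /v/, /ð/, /n/ (only a nasal (/m/, /n/, or /ŋ/) is licensed in coda position; onsets are limited to one consonant).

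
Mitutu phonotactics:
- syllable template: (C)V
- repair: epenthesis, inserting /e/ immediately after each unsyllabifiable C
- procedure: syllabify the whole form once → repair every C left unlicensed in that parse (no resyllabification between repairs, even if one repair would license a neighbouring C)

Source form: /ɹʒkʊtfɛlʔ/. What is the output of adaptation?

ɹeʒekʊtefɛleʔe

Under (C)V, the unsyllabifiable consonants are /ɹ/, /ʒ/, /t/, /l/, /ʔ/ (no codas are permitted; onsets are limited to one consonant).
Each unlicensed consonant becomes the onset of a new syllable: /ɹ/ → /ɹe/, /ʒ/ → /ʒe/, /t/ → /te/, /l/ → /le/, /ʔ/ → /ʔe/.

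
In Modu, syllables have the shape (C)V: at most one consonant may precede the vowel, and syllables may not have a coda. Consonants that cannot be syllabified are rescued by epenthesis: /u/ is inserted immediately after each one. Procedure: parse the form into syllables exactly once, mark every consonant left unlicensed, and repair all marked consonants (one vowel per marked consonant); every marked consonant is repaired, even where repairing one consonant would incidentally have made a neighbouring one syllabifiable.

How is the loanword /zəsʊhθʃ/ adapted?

Syllabifying with onset maximization leaves /h/, /θ/, /ʃ/ stranded (no codas are permitted; onsets are limited to one consonant).
Each unlicensed consonant becomes the onset of a new syllable: /h/ → /hu/, /θ/ → /θu/, /ʃ/ → /ʃu/.

zəsʊhuθuʃu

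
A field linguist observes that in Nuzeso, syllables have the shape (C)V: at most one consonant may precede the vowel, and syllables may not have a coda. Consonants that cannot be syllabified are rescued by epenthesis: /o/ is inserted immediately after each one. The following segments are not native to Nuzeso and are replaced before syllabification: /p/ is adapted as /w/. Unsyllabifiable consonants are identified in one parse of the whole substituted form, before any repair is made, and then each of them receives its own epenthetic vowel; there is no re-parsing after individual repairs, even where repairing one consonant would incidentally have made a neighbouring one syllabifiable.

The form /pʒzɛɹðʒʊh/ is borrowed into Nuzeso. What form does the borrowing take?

woʒozɛɹoðoʒʊho

Substitution: /p/ → /w/, giving /wʒzɛɹðʒʊh/.
Under (C)V, the unsyllabifiable consonants are /w/, /ʒ/, /ɹ/, /ð/, /h/ (no codas are permitted; onsets are limited to one consonant).
Each unlicensed consonant becomes the onset of a new syllable: /w/ → /wo/, /ʒ/ → /ʒo/, /ɹ/ → /ɹo/, /ð/ → /ðo/, /h/ → /ho/.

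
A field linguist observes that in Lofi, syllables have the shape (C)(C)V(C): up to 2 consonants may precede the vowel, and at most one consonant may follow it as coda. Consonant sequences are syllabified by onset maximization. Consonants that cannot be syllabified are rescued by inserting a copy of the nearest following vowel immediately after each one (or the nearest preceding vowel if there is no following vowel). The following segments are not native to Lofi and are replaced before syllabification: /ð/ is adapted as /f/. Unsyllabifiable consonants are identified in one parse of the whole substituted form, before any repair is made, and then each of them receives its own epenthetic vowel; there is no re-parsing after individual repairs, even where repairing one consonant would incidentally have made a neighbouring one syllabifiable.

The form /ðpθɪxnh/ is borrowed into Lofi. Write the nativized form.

fɪpθɪxnɪhɪ

Substitution: /ð/ → /f/, giving /fpθɪxnh/.
The consonants /f/, /n/, /h/ cannot be parsed into a legal (C)(C)V(C) syllable (at most one coda consonant is licensed; onsets may contain at most 2 consonants).
Inserting the epenthetic vowel yields /f/ → /fɪ/, /n/ → /nɪ/, /h/ → /hɪ/.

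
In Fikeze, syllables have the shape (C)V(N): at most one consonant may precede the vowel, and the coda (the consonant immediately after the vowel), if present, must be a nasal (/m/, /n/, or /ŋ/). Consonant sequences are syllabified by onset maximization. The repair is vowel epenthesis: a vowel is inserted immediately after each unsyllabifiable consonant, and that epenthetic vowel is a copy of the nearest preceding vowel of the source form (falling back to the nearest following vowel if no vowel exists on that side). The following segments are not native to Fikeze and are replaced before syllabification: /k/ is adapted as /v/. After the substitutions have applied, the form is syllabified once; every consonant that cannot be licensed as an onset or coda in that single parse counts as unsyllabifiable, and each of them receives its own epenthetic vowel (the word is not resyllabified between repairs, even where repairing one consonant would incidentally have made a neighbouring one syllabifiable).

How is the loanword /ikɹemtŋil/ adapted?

iviɹemteŋili

Substitution: /k/ → /v/, giving /ivɹemtŋil/.
Under (C)V(N), the unsyllabifiable consonants are /v/, /t/, /l/ (only a nasal (/m/, /n/, or /ŋ/) is licensed in coda position; onsets are limited to one consonant).
Epenthesis after each stranded consonant: /v/ → /vi/, /t/ → /te/, /l/ → /li/.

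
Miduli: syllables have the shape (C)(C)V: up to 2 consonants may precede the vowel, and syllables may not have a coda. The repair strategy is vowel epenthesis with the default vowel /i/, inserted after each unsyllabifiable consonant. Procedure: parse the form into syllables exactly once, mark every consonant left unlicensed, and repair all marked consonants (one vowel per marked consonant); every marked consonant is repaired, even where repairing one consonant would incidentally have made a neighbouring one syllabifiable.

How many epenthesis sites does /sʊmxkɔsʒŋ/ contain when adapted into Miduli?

The unsyllabifiable consonants are /m/, /s/, /ʒ/, /ŋ/; each receives one epenthetic vowel.

4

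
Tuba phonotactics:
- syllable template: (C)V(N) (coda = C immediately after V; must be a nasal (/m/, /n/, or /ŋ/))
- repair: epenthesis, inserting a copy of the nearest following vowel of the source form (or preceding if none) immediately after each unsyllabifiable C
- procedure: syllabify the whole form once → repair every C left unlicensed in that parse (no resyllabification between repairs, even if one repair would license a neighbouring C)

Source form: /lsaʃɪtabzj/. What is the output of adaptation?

lasaʃɪtabazaja

Under (C)V(N), the unsyllabifiable consonants are /l/, /b/, /z/, /j/ (only a nasal (/m/, /n/, or /ŋ/) is licensed in coda position; onsets are limited to one consonant).
Each unlicensed consonant becomes the onset of a new syllable: /l/ → /la/, /b/ → /ba/, /z/ → /za/, /j/ → /ja/.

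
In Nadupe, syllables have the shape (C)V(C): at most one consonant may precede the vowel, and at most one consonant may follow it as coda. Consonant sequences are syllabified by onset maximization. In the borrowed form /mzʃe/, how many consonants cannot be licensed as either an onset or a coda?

The consonants /m/, /z/ cannot be parsed into a legal (C)V(C) syllable (at most one coda consonant is licensed; onsets are limited to one consonant).

2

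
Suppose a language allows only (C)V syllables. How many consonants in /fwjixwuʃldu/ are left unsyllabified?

Under (C)V, the unsyllabifiable consonants are /f/, /w/, /x/, /ʃ/, /l/ (no codas are permitted; onsets are limited to one consonant).

5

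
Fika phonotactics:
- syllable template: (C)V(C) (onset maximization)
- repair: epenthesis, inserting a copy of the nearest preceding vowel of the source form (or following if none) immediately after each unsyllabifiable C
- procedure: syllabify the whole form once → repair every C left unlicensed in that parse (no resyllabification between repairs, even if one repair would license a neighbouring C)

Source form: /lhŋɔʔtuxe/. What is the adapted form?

Under (C)V(C), the unsyllabifiable consonants are /l/, /h/ (at most one coda consonant is licensed; onsets are limited to one consonant).
Inserting the epenthetic vowel yields /l/ → /lɔ/, /h/ → /hɔ/.

lɔhɔŋɔʔtuxe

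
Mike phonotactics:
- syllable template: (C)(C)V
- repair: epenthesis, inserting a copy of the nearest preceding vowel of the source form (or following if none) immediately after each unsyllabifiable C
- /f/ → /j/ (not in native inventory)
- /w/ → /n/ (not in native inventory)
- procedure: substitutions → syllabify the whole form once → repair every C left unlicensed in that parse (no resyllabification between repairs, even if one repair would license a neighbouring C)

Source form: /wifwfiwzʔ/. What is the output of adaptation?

nijinjiniziʔi

Substitution: /w/ → /n/, /f/ → /j/, giving /nijnjinzʔ/.
Under (C)(C)V, the unsyllabifiable consonants are /j/, /n/, /z/, /ʔ/ (no codas are permitted; onsets may contain at most 2 consonants).
Inserting the epenthetic vowel yields /j/ → /ji/, /n/ → /ni/, /z/ → /zi/, /ʔ/ → /ʔi/.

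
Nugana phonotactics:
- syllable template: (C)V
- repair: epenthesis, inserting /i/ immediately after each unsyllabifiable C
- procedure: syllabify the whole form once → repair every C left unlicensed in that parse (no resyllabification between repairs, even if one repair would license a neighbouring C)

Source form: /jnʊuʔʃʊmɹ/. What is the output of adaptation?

jinʊuʔiʃʊmiɹi

The consonants /j/, /ʔ/, /m/, /ɹ/ cannot be parsed into a legal (C)V syllable (no codas are permitted; onsets are limited to one consonant).
Epenthesis after each stranded consonant: /j/ → /ji/, /ʔ/ → /ʔi/, /m/ → /mi/, /ɹ/ → /ɹi/.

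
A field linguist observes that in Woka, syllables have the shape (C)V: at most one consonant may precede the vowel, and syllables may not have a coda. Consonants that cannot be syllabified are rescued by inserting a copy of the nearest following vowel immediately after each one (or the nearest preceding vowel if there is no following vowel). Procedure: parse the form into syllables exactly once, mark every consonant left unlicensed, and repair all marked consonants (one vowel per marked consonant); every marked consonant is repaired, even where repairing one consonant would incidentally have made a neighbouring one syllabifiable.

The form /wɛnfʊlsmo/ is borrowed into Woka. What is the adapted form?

Syllabifying with onset maximization leaves /n/, /l/, /s/ stranded (no codas are permitted; onsets are limited to one consonant).
Inserting the epenthetic vowel yields /n/ → /nʊ/, /l/ → /lo/, /s/ → /so/.

wɛnʊfʊlosomo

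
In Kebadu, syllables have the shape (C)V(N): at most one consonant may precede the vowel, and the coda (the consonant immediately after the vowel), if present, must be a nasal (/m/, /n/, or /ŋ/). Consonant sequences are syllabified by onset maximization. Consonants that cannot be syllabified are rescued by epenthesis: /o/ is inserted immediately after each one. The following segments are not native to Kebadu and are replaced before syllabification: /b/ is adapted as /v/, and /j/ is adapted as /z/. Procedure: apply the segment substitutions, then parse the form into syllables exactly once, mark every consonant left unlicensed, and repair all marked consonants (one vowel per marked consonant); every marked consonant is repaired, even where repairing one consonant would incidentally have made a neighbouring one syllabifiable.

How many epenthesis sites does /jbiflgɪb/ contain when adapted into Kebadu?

4

After substitution the input is /zviflgɪv/.
The unsyllabifiable consonants are /z/, /f/, /l/, /v/; each receives one epenthetic vowel.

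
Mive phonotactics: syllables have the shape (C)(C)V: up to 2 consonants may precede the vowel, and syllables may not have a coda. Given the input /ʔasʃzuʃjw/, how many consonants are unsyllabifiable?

Syllabifying with onset maximization leaves /s/, /ʃ/, /j/, /w/ stranded (no codas are permitted; onsets may contain at most 2 consonants).

4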